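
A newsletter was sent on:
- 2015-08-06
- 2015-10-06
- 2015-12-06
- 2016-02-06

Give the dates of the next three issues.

2016-04-06, 2016-06-06, 2016-08-06

Gaps: 61, 61, 62 days — not constant. Every event is on the 6th of the month.
Pattern: the 6th of every 2 months.
Next: April 2016 → 2016-04-06.
June 2016: 2016-06-06.
Next: August 2016 → 2016-08-06.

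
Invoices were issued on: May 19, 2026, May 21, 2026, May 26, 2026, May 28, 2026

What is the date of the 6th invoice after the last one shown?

The gap pattern 2, 5, 2 repeats every 2 events.
These are the Tuesdays and Thursdays of each week.
The following Tuesday is June 2, 2026.
Next Thursday: June 4, 2026.
Next Tuesday: June 9, 2026.
Next Thursday: June 11, 2026.
The following Tuesday is June 16, 2026.
The following Thursday is June 18, 2026.

June 18, 2026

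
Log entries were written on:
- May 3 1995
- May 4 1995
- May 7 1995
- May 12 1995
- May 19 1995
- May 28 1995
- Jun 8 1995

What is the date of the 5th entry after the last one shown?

Sep 1 1995

Intervals are 1, 3, 5, 7, 9, 11 days — an arithmetic progression with common difference 2.
Next gap: 13 days. Jun 8 1995 + 13 days = Jun 21 1995.
Next gap: 15 days. Jun 21 1995 + 15 days = Jul 6 1995.
Next gap: 17 days. Jul 6 1995 + 17 days = Jul 23 1995.
Next gap: 19 days. Jul 23 1995 + 19 days = Aug 11 1995.
Next gap: 21 days. Aug 11 1995 + 21 days = Sep 1 1995.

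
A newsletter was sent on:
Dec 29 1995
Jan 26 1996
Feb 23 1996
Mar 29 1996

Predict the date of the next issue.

Apr 26 1996

Every date is a Friday; gaps 28, 28, 35 days.
Each is the last Friday of its month (at least one falls on the 29th or later, ruling out '4th Friday').
April 1996 ends with Friday Apr 26 1996.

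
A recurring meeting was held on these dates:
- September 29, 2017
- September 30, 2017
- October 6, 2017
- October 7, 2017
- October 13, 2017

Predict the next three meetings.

The gap pattern 1, 6, 1, 6 repeats every 2 events.
These are the Fridays and Saturdays of each week.
Next Saturday: October 14, 2017.
Next Friday: October 20, 2017.
Next Saturday: October 21, 2017.

October 14, 2017; October 20, 2017; October 21, 2017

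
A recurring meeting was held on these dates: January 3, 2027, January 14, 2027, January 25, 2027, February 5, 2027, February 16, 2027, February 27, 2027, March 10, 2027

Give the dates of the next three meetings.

Gaps between consecutive events: 11, 11, 11, 11, 11, 11 days — a constant 11-day interval.
March 10, 2027 + 11 days = March 21, 2027.
March 21, 2027 + 11 days = April 1, 2027.
April 1, 2027 + 11 days = April 12, 2027.

March 21, 2027; April 1, 2027; April 12, 2027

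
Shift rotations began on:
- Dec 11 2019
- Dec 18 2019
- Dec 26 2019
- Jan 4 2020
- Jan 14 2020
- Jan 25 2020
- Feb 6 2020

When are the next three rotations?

The spacing grows by 1 each time: 7, 8, 9, 10, 11, 12 days.
Next gap: 13 days. Feb 6 2020 + 13 days = Feb 19 2020.
Next gap: 14 days. Feb 19 2020 + 14 days = Mar 4 2020.
Next gap: 15 days. Mar 4 2020 + 15 days = Mar 19 2020.

Feb 19 2020, Mar 4 2020, Mar 19 2020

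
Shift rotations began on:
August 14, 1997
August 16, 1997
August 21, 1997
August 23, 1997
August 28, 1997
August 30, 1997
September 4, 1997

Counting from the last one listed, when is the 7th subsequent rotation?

Gaps: 2, 5, 2, 5, 2, 5 days — not constant, but cyclic with period 2.
The events fall on every Thursday and Saturday.
The following Saturday is September 6, 1997.
Next Thursday: September 11, 1997.
The following Saturday is September 13, 1997.
The following Thursday is September 18, 1997.
Next Saturday: September 20, 1997.
Next Thursday: September 25, 1997.
The following Saturday is September 27, 1997.

September 27, 1997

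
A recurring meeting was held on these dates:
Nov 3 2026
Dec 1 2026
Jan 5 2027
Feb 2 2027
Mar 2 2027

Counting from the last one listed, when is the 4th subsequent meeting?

Gaps: 28, 35, 28, 28 days — a mix of 28 and 35. Every date is a Tuesday.
Each is the 1st Tuesday of its month.
April 2027 — 1st Tuesday is Apr 6 2027.
1st Tuesday of May 2027: May 4 2027.
1st Tuesday of June 2027: Jun 1 2027.
1st Tuesday of July 2027: Jul 6 2027.

Jul 6 2027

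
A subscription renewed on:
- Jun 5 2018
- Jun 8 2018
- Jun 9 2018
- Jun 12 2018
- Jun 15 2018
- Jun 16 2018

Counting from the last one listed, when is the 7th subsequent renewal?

Jul 3 2018

Gaps: 3, 1, 3, 3, 1 days — not constant, but cyclic with period 3.
The events fall on every Tuesday, Friday and Saturday.
The following Tuesday is Jun 19 2018.
Next Friday: Jun 22 2018.
The following Saturday is Jun 23 2018.
The following Tuesday is Jun 26 2018.
The following Friday is Jun 29 2018.
Next Saturday: Jun 30 2018.
Next Tuesday: Jul 3 2018.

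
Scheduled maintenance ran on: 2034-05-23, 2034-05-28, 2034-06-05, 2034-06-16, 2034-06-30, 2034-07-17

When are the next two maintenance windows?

2034-08-06, 2034-08-29

The spacing grows by 3 each time: 5, 8, 11, 14, 17 days.
Next gap: 20 days. 2034-07-17 + 20 days = 2034-08-06.
Next gap: 23 days. 2034-08-06 + 23 days = 2034-08-29.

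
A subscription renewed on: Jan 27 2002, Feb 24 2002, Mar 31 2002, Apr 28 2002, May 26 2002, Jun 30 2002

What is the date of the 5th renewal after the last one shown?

All Sundays; the gaps (28, 35, 28, 28, 35) vary with month length.
This is the last Sunday of each month.
July 2002 ends with Sunday Jul 28 2002.
Last Sunday of August 2002: Aug 25 2002.
Last Sunday of September 2002: Sep 29 2002.
October 2002 ends with Sunday Oct 27 2002.
November 2002 ends with Sunday Nov 24 2002.

Nov 24 2002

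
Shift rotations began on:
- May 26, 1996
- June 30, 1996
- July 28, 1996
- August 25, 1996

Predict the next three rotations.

September 29, 1996; October 27, 1996; November 24, 1996

All Sundays; the gaps (35, 28, 28) vary with month length.
This is the last Sunday of each month.
September 1996 ends with Sunday September 29, 1996.
Last Sunday of October 1996: October 27, 1996.
Last Sunday of November 1996: November 24, 1996.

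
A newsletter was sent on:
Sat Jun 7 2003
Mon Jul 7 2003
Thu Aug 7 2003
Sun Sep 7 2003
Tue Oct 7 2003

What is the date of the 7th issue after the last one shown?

Gaps: 30, 31, 31, 30 days — not constant. Every event is on the 7th of the month.
Pattern: the 7th of each month.
November 2003: Fri Nov 7 2003.
December 2003: Sun Dec 7 2003.
Next: January 2004 → Wed Jan 7 2004.
February 2004: Sat Feb 7 2004.
Next: March 2004 → Sun Mar 7 2004.
April 2004: Wed Apr 7 2004.
Next: May 2004 → Fri May 7 2004.

Fri May 7 2004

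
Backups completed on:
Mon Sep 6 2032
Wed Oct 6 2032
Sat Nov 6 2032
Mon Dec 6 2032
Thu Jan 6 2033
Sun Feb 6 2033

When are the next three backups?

Sun Mar 6 2033, Wed Apr 6 2033, Fri May 6 2033

Each date is the 6th; the gaps (30, 31, 30, 31, 31) track the month lengths.
The rule is the 6th of each month.
March 2033: Sun Mar 6 2033.
Next: April 2033 → Wed Apr 6 2033.
May 2033: Fri May 6 2033.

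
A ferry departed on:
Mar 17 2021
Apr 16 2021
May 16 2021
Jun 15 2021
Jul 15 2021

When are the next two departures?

Every event comes 30 days after the last (30, 30, 30, 30).
Jul 15 2021 + 30 days = Aug 14 2021.
Aug 14 2021 + 30 days = Sep 13 2021.

Aug 14 2021, Sep 13 2021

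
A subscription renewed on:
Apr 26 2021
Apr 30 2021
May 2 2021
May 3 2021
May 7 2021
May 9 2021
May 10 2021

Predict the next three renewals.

May 14 2021, May 16 2021, May 17 2021

Every event lands on a Monday or Friday or Sunday (gaps cycle 4, 2, 1, 4, 2, 1).
So the schedule is: every Monday, Friday and Sunday.
Next Friday: May 14 2021.
The following Sunday is May 16 2021.
The following Monday is May 17 2021.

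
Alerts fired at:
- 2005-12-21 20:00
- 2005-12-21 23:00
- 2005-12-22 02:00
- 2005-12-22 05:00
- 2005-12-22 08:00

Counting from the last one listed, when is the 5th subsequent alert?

The interval is a steady 3 hours (3, 3, 3, 3).
2005-12-22 08:00 + 3 h = 2005-12-22 11:00.
2005-12-22 11:00 + 3 h = 2005-12-22 14:00.
2005-12-22 14:00 + 3 h = 2005-12-22 17:00.
2005-12-22 17:00 + 3 h = 2005-12-22 20:00.
2005-12-22 20:00 + 3 h = 2005-12-22 23:00.

2005-12-22 23:00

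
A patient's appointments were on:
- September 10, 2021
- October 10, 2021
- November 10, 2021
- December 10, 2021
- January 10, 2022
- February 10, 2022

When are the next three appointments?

The day-of-month is always 10 (30, 31, 30, 31, 31 days between events).
So this recurs on the 10th of each month.
Next: March 2022 → March 10, 2022.
Next: April 2022 → April 10, 2022.
Next: May 2022 → May 10, 2022.

March 10, 2022; April 10, 2022; May 10, 2022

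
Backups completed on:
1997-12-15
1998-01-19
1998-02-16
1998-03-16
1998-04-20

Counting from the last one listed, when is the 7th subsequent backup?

These are Mondays at 28- or 35-day spacing (35, 28, 28, 35).
The pattern: 3rd Monday of the month.
3rd Monday of May 1998: 1998-05-18.
June 1998 — 3rd Monday is 1998-06-15.
3rd Monday of July 1998: 1998-07-20.
3rd Monday of August 1998: 1998-08-17.
September 1998 — 3rd Monday is 1998-09-21.
October 1998 — 3rd Monday is 1998-10-19.
3rd Monday of November 1998: 1998-11-16.

1998-11-16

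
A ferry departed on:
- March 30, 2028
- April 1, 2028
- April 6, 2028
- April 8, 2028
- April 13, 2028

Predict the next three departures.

Gaps: 2, 5, 2, 5 days — not constant, but cyclic with period 2.
The events fall on every Thursday and Saturday.
Next Saturday: April 15, 2028.
The following Thursday is April 20, 2028.
The following Saturday is April 22, 2028.

April 15, 2028; April 20, 2028; April 22, 2028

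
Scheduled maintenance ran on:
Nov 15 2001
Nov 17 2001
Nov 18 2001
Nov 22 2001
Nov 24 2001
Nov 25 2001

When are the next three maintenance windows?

Gaps: 2, 1, 4, 2, 1 days — not constant, but cyclic with period 3.
The events fall on every Thursday, Saturday and Sunday.
The following Thursday is Nov 29 2001.
The following Saturday is Dec 1 2001.
The following Sunday is Dec 2 2001.

Nov 29 2001, Dec 1 2001, Dec 2 2001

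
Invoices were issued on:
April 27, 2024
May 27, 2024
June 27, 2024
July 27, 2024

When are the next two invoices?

August 27, 2024; September 27, 2024

Each date is the 27th; the gaps (30, 31, 30) track the month lengths.
The rule is the 27th of each month.
Next: August 2024 → August 27, 2024.
September 2024: September 27, 2024.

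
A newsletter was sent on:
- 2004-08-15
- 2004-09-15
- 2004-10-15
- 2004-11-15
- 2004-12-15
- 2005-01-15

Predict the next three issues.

The day-of-month is always 15 (31, 30, 31, 30, 31 days between events).
So this recurs on the 15th of each month.
Next: February 2005 → 2005-02-15.
March 2005: 2005-03-15.
April 2005: 2005-04-15.

2005-02-15, 2005-03-15, 2005-04-15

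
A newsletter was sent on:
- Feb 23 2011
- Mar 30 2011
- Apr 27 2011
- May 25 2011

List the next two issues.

All Wednesdays; the gaps (35, 28, 28) vary with month length.
This is the last Wednesday of each month.
Last Wednesday of June 2011: Jun 29 2011.
July 2011 ends with Wednesday Jul 27 2011.

Jun 29 2011, Jul 27 2011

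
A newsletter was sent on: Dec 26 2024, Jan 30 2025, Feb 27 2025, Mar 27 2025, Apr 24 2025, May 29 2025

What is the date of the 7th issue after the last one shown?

Every date is a Thursday; gaps 35, 28, 28, 28, 35 days.
Each is the last Thursday of its month (at least one falls on the 29th or later, ruling out '4th Thursday').
Last Thursday of June 2025: Jun 26 2025.
Last Thursday of July 2025: Jul 31 2025.
Last Thursday of August 2025: Aug 28 2025.
Last Thursday of September 2025: Sep 25 2025.
October 2025 ends with Thursday Oct 30 2025.
November 2025 ends with Thursday Nov 27 2025.
Last Thursday of December 2025: Dec 25 2025.

Dec 25 2025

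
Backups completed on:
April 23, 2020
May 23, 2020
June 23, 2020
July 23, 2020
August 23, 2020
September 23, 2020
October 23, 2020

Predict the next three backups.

November 23, 2020; December 23, 2020; January 23, 2021

The day-of-month is always 23 (30, 31, 30, 31, 31, 30 days between events).
So this recurs on the 23rd of each month.
November 2020: November 23, 2020.
Next: December 2020 → December 23, 2020.
January 2021: January 23, 2021.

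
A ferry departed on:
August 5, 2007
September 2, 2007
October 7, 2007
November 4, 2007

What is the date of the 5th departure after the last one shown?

All dates are Sundays, 28, 35, 28 days apart.
Specifically, the 1st Sunday of each month.
1st Sunday of December 2007: December 2, 2007.
1st Sunday of January 2008: January 6, 2008.
1st Sunday of February 2008: February 3, 2008.
1st Sunday of March 2008: March 2, 2008.
April 2008 — 1st Sunday is April 6, 2008.

April 6, 2008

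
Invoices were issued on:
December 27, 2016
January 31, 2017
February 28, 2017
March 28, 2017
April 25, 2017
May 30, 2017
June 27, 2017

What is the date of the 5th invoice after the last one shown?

All Tuesdays; the gaps (35, 28, 28, 28, 35, 28) vary with month length.
This is the last Tuesday of each month.
July 2017 ends with Tuesday July 25, 2017.
August 2017 ends with Tuesday August 29, 2017.
September 2017 ends with Tuesday September 26, 2017.
October 2017 ends with Tuesday October 31, 2017.
November 2017 ends with Tuesday November 28, 2017.

November 28, 2017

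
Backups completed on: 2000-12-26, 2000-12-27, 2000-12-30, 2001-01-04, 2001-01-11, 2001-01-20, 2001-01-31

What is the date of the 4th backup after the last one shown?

2001-04-05

Intervals are 1, 3, 5, 7, 9, 11 days — an arithmetic progression with common difference 2.
Next gap: 13 days. 2001-01-31 + 13 days = 2001-02-13.
Next gap: 15 days. 2001-02-13 + 15 days = 2001-02-28.
Next gap: 17 days. 2001-02-28 + 17 days = 2001-03-17.
Next gap: 19 days. 2001-03-17 + 19 days = 2001-04-05.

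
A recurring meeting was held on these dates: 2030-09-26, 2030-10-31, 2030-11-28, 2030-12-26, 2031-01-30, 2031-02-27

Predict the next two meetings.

2031-03-27, 2031-04-24

All Thursdays; the gaps (35, 28, 28, 35, 28) vary with month length.
This is the last Thursday of each month.
March 2031 ends with Thursday 2031-03-27.
April 2031 ends with Thursday 2031-04-24.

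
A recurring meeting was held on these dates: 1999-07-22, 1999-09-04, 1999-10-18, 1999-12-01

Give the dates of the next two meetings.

2000-01-14, 2000-02-27

The spacing is 44, 44, 44 days — always 44 days.
1999-12-01 + 44 days = 2000-01-14.
2000-01-14 + 44 days = 2000-02-27.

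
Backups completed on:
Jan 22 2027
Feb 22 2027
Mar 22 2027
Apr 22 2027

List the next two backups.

Gaps: 31, 28, 31 days — not constant. Every event is on the 22nd of the month.
Pattern: the 22nd of each month.
Next: May 2027 → May 22 2027.
June 2027: Jun 22 2027.

May 22 2027, Jun 22 2027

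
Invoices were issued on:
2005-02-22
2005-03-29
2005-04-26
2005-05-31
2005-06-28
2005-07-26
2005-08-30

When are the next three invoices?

These are Tuesdays with 35, 28, 35, 28, 28, 35-day gaps.
Each is the final Tuesday of its month — 2005-03-29 is past the 28th, so '4th Tuesday' doesn't fit.
Last Tuesday of September 2005: 2005-09-27.
Last Tuesday of October 2005: 2005-10-25.
Last Tuesday of November 2005: 2005-11-29.

2005-09-27, 2005-10-25, 2005-11-29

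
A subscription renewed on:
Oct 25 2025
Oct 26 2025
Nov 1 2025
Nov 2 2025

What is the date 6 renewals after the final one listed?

The gap pattern 1, 6, 1 repeats every 2 events.
These are the Saturdays and Sundays of each week.
Next Saturday: Nov 8 2025.
Next Sunday: Nov 9 2025.
Next Saturday: Nov 15 2025.
Next Sunday: Nov 16 2025.
The following Saturday is Nov 22 2025.
Next Sunday: Nov 23 2025.

Nov 23 2025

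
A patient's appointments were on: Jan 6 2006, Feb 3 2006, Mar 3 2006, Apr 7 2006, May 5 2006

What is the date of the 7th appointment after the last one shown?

Gaps: 28, 28, 35, 28 days — a mix of 28 and 35. Every date is a Friday.
Each is the 1st Friday of its month.
June 2006 — 1st Friday is Jun 2 2006.
July 2006 — 1st Friday is Jul 7 2006.
August 2006 — 1st Friday is Aug 4 2006.
September 2006 — 1st Friday is Sep 1 2006.
October 2006 — 1st Friday is Oct 6 2006.
1st Friday of November 2006: Nov 3 2006.
December 2006 — 1st Friday is Dec 1 2006.

Dec 1 2006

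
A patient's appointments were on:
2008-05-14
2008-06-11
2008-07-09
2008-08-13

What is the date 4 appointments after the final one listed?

Gaps: 28, 28, 35 days — a mix of 28 and 35. Every date is a Wednesday.
Each is the 2nd Wednesday of its month.
2nd Wednesday of September 2008: 2008-09-10.
2nd Wednesday of October 2008: 2008-10-08.
November 2008 — 2nd Wednesday is 2008-11-12.
2nd Wednesday of December 2008: 2008-12-10.

2008-12-10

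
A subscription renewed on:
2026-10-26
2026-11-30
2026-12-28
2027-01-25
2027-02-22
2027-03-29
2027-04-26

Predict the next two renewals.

These are Mondays with 35, 28, 28, 28, 35, 28-day gaps.
Each is the final Monday of its month — 2026-11-30 is past the 28th, so '4th Monday' doesn't fit.
May 2027 ends with Monday 2027-05-31.
Last Monday of June 2027: 2027-06-28.

2027-05-31, 2027-06-28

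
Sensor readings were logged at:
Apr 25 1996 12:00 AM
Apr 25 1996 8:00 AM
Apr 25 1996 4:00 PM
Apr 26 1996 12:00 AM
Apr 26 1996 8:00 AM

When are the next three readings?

Gaps: 8, 8, 8, 8 hours — each event is 8 hours after the previous one.
Apr 26 1996 8:00 AM + 8 h = Apr 26 1996 4:00 PM.
Apr 26 1996 4:00 PM + 8 h = Apr 27 1996 12:00 AM.
Apr 27 1996 12:00 AM + 8 h = Apr 27 1996 8:00 AM.

Apr 26 1996 4:00 PM, Apr 27 1996 12:00 AM, Apr 27 1996 8:00 AM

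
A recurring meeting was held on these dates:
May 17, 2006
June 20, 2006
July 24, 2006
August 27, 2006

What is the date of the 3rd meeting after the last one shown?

December 7, 2006

Every event comes 34 days after the last (34, 34, 34).
August 27, 2006 + 34 days = September 30, 2006.
September 30, 2006 + 34 days = November 3, 2006.
November 3, 2006 + 34 days = December 7, 2006.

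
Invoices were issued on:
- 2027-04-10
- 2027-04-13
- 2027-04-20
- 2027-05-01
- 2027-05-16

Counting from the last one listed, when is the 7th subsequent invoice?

Intervals are 3, 7, 11, 15 days — an arithmetic progression with common difference 4.
Next gap: 19 days. 2027-05-16 + 19 days = 2027-06-04.
Next gap: 23 days. 2027-06-04 + 23 days = 2027-06-27.
Next gap: 27 days. 2027-06-27 + 27 days = 2027-07-24.
Next gap: 31 days. 2027-07-24 + 31 days = 2027-08-24.
Next gap: 35 days. 2027-08-24 + 35 days = 2027-09-28.
Next gap: 39 days. 2027-09-28 + 39 days = 2027-11-06.
Next gap: 43 days. 2027-11-06 + 43 days = 2027-12-19.

2027-12-19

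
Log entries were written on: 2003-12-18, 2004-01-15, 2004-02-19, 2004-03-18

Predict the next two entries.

2004-04-15, 2004-05-20

These are Thursdays at 28- or 35-day spacing (28, 35, 28).
The pattern: 3rd Thursday of the month.
April 2004 — 3rd Thursday is 2004-04-15.
3rd Thursday of May 2004: 2004-05-20.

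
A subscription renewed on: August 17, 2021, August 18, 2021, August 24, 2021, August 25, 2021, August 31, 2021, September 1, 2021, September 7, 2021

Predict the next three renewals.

Gaps: 1, 6, 1, 6, 1, 6 days — not constant, but cyclic with period 2.
The events fall on every Tuesday and Wednesday.
The following Wednesday is September 8, 2021.
Next Tuesday: September 14, 2021.
The following Wednesday is September 15, 2021.

September 8, 2021; September 14, 2021; September 15, 2021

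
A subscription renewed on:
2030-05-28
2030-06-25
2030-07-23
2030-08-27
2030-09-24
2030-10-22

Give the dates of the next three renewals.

2030-11-26, 2030-12-24, 2031-01-28

These are Tuesdays at 28- or 35-day spacing (28, 28, 35, 28, 28).
The pattern: 4th Tuesday of the month.
November 2030 — 4th Tuesday is 2030-11-26.
December 2030 — 4th Tuesday is 2030-12-24.
January 2031 — 4th Tuesday is 2031-01-28.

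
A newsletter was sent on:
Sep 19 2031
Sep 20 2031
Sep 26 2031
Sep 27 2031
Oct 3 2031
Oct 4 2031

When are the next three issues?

Gaps: 1, 6, 1, 6, 1 days — not constant, but cyclic with period 2.
The events fall on every Friday and Saturday.
The following Friday is Oct 10 2031.
The following Saturday is Oct 11 2031.
Next Friday: Oct 17 2031.

Oct 10 2031, Oct 11 2031, Oct 17 2031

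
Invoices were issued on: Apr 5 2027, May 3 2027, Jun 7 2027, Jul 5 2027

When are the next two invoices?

Aug 2 2027, Sep 6 2027

Gaps: 28, 35, 28 days — a mix of 28 and 35. Every date is a Monday.
Each is the 1st Monday of its month.
August 2027 — 1st Monday is Aug 2 2027.
1st Monday of September 2027: Sep 6 2027.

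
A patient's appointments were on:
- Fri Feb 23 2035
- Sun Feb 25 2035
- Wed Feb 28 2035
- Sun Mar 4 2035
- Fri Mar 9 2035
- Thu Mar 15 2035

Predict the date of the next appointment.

Thu Mar 22 2035

Intervals are 2, 3, 4, 5, 6 days — an arithmetic progression with common difference 1.
Next gap: 7 days. Thu Mar 15 2035 + 7 days = Thu Mar 22 2035.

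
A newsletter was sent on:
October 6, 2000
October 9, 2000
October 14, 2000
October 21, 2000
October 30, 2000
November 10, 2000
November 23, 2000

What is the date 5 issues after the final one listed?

February 26, 2001

The spacing grows by 2 each time: 3, 5, 7, 9, 11, 13 days.
Next gap: 15 days. November 23, 2000 + 15 days = December 8, 2000.
Next gap: 17 days. December 8, 2000 + 17 days = December 25, 2000.
Next gap: 19 days. December 25, 2000 + 19 days = January 13, 2001.
Next gap: 21 days. January 13, 2001 + 21 days = February 3, 2001.
Next gap: 23 days. February 3, 2001 + 23 days = February 26, 2001.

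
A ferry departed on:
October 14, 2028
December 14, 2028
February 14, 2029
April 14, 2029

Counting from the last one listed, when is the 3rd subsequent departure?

Each date is the 14th; the gaps (61, 62, 59) track the month lengths.
The rule is the 14th of every 2 months.
June 2029: June 14, 2029.
August 2029: August 14, 2029.
Next: October 2029 → October 14, 2029.

October 14, 2029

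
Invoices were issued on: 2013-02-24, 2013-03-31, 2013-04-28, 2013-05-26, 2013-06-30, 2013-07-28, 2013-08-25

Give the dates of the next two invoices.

These are Sundays with 35, 28, 28, 35, 28, 28-day gaps.
Each is the final Sunday of its month — 2013-03-31 is past the 28th, so '4th Sunday' doesn't fit.
September 2013 ends with Sunday 2013-09-29.
October 2013 ends with Sunday 2013-10-27.

2013-09-29, 2013-10-27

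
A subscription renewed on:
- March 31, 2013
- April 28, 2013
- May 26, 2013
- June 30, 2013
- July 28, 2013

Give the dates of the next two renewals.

These are Sundays with 28, 28, 35, 28-day gaps.
Each is the final Sunday of its month — March 31, 2013 is past the 28th, so '4th Sunday' doesn't fit.
August 2013 ends with Sunday August 25, 2013.
September 2013 ends with Sunday September 29, 2013.

August 25, 2013; September 29, 2013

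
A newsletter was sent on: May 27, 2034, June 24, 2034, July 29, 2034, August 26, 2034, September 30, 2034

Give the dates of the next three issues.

Every date is a Saturday; gaps 28, 35, 28, 35 days.
Each is the last Saturday of its month (at least one falls on the 29th or later, ruling out '4th Saturday').
Last Saturday of October 2034: October 28, 2034.
November 2034 ends with Saturday November 25, 2034.
December 2034 ends with Saturday December 30, 2034.

October 28, 2034; November 25, 2034; December 30, 2034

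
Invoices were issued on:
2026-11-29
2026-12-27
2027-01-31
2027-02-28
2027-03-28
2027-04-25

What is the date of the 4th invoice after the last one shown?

Every date is a Sunday; gaps 28, 35, 28, 28, 28 days.
Each is the last Sunday of its month (at least one falls on the 29th or later, ruling out '4th Sunday').
May 2027 ends with Sunday 2027-05-30.
Last Sunday of June 2027: 2027-06-27.
July 2027 ends with Sunday 2027-07-25.
Last Sunday of August 2027: 2027-08-29.

2027-08-29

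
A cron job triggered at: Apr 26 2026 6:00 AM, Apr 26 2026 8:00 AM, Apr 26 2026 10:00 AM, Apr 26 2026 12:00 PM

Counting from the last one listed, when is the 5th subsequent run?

Apr 26 2026 10:00 PM

Spacing: 2, 2, 2 h — constant 2 h.
Apr 26 2026 12:00 PM + 2 h = Apr 26 2026 2:00 PM.
Apr 26 2026 2:00 PM + 2 h = Apr 26 2026 4:00 PM.
Apr 26 2026 4:00 PM + 2 h = Apr 26 2026 6:00 PM.
Apr 26 2026 6:00 PM + 2 h = Apr 26 2026 8:00 PM.
Apr 26 2026 8:00 PM + 2 h = Apr 26 2026 10:00 PM.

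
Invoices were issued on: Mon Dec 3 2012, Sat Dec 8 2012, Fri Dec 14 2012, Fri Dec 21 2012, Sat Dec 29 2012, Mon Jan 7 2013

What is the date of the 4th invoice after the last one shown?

Intervals are 5, 6, 7, 8, 9 days — an arithmetic progression with common difference 1.
Next gap: 10 days. Mon Jan 7 2013 + 10 days = Thu Jan 17 2013.
Next gap: 11 days. Thu Jan 17 2013 + 11 days = Mon Jan 28 2013.
Next gap: 12 days. Mon Jan 28 2013 + 12 days = Sat Feb 9 2013.
Next gap: 13 days. Sat Feb 9 2013 + 13 days = Fri Feb 22 2013.

Fri Feb 22 2013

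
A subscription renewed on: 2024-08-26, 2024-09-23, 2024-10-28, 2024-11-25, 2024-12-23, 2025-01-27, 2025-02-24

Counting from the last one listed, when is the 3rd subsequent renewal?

All dates are Mondays, 28, 35, 28, 28, 35, 28 days apart.
Specifically, the 4th Monday of each month.
March 2025 — 4th Monday is 2025-03-24.
4th Monday of April 2025: 2025-04-28.
4th Monday of May 2025: 2025-05-26.

2025-05-26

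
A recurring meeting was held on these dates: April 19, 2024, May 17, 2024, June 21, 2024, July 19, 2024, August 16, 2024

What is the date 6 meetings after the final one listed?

February 21, 2025

Gaps: 28, 35, 28, 28 days — a mix of 28 and 35. Every date is a Friday.
Each is the 3rd Friday of its month.
3rd Friday of September 2024: September 20, 2024.
October 2024 — 3rd Friday is October 18, 2024.
3rd Friday of November 2024: November 15, 2024.
3rd Friday of December 2024: December 20, 2024.
January 2025 — 3rd Friday is January 17, 2025.
3rd Friday of February 2025: February 21, 2025.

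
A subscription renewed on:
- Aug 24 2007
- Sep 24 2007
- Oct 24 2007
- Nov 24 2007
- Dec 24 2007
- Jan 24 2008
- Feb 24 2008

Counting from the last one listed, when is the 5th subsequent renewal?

Each date is the 24th; the gaps (31, 30, 31, 30, 31, 31) track the month lengths.
The rule is the 24th of each month.
March 2008: Mar 24 2008.
Next: April 2008 → Apr 24 2008.
Next: May 2008 → May 24 2008.
Next: June 2008 → Jun 24 2008.
July 2008: Jul 24 2008.

Jul 24 2008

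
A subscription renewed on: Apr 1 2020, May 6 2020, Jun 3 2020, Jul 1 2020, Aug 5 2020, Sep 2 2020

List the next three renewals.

These are Wednesdays at 28- or 35-day spacing (35, 28, 28, 35, 28).
The pattern: 1st Wednesday of the month.
1st Wednesday of October 2020: Oct 7 2020.
November 2020 — 1st Wednesday is Nov 4 2020.
1st Wednesday of December 2020: Dec 2 2020.

Oct 7 2020, Nov 4 2020, Dec 2 2020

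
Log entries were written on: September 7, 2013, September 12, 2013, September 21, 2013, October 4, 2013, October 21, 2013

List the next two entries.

November 11, 2013; December 6, 2013

Intervals are 5, 9, 13, 17 days — an arithmetic progression with common difference 4.
Next gap: 21 days. October 21, 2013 + 21 days = November 11, 2013.
Next gap: 25 days. November 11, 2013 + 25 days = December 6, 2013.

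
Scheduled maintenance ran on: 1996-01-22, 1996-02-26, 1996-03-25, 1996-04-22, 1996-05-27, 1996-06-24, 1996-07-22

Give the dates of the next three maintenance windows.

1996-08-26, 1996-09-23, 1996-10-28

These are Mondays at 28- or 35-day spacing (35, 28, 28, 35, 28, 28).
The pattern: 4th Monday of the month.
4th Monday of August 1996: 1996-08-26.
4th Monday of September 1996: 1996-09-23.
4th Monday of October 1996: 1996-10-28.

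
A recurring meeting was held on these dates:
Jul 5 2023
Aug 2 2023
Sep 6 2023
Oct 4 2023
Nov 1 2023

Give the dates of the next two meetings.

All dates are Wednesdays, 28, 35, 28, 28 days apart.
Specifically, the 1st Wednesday of each month.
December 2023 — 1st Wednesday is Dec 6 2023.
January 2024 — 1st Wednesday is Jan 3 2024.

Dec 6 2023, Jan 3 2024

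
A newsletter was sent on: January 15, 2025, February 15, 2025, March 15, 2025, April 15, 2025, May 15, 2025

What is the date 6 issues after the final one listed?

Each date is the 15th; the gaps (31, 28, 31, 30) track the month lengths.
The rule is the 15th of each month.
June 2025: June 15, 2025.
July 2025: July 15, 2025.
Next: August 2025 → August 15, 2025.
September 2025: September 15, 2025.
October 2025: October 15, 2025.
November 2025: November 15, 2025.

November 15, 2025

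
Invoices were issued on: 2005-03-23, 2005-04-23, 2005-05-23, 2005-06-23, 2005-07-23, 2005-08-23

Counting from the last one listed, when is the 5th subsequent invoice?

2006-01-23

Gaps: 31, 30, 31, 30, 31 days — not constant. Every event is on the 23rd of the month.
Pattern: the 23rd of each month.
September 2005: 2005-09-23.
Next: October 2005 → 2005-10-23.
November 2005: 2005-11-23.
Next: December 2005 → 2005-12-23.
January 2006: 2006-01-23.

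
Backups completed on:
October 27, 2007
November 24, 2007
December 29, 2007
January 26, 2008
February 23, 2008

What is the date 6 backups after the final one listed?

All Saturdays; the gaps (28, 35, 28, 28) vary with month length.
This is the last Saturday of each month.
Last Saturday of March 2008: March 29, 2008.
April 2008 ends with Saturday April 26, 2008.
Last Saturday of May 2008: May 31, 2008.
June 2008 ends with Saturday June 28, 2008.
July 2008 ends with Saturday July 26, 2008.
Last Saturday of August 2008: August 30, 2008.

August 30, 2008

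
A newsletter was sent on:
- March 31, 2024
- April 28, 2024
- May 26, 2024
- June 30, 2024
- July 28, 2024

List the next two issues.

Every date is a Sunday; gaps 28, 28, 35, 28 days.
Each is the last Sunday of its month (at least one falls on the 29th or later, ruling out '4th Sunday').
Last Sunday of August 2024: August 25, 2024.
September 2024 ends with Sunday September 29, 2024.

August 25, 2024; September 29, 2024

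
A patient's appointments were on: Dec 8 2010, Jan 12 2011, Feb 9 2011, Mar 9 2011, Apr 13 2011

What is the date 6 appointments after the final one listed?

Oct 12 2011

Gaps: 35, 28, 28, 35 days — a mix of 28 and 35. Every date is a Wednesday.
Each is the 2nd Wednesday of its month.
May 2011 — 2nd Wednesday is May 11 2011.
2nd Wednesday of June 2011: Jun 8 2011.
2nd Wednesday of July 2011: Jul 13 2011.
August 2011 — 2nd Wednesday is Aug 10 2011.
September 2011 — 2nd Wednesday is Sep 14 2011.
October 2011 — 2nd Wednesday is Oct 12 2011.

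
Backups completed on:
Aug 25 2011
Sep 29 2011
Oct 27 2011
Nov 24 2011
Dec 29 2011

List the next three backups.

Jan 26 2012, Feb 23 2012, Mar 29 2012

All Thursdays; the gaps (35, 28, 28, 35) vary with month length.
This is the last Thursday of each month.
Last Thursday of January 2012: Jan 26 2012.
February 2012 ends with Thursday Feb 23 2012.
March 2012 ends with Thursday Mar 29 2012.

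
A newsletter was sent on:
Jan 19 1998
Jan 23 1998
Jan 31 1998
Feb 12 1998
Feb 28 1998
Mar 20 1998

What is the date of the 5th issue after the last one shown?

Gaps: 4, 8, 12, 16, 20 days — each gap is 4 larger than the previous one.
Next gap: 24 days. Mar 20 1998 + 24 days = Apr 13 1998.
Next gap: 28 days. Apr 13 1998 + 28 days = May 11 1998.
Next gap: 32 days. May 11 1998 + 32 days = Jun 12 1998.
Next gap: 36 days. Jun 12 1998 + 36 days = Jul 18 1998.
Next gap: 40 days. Jul 18 1998 + 40 days = Aug 27 1998.

Aug 27 1998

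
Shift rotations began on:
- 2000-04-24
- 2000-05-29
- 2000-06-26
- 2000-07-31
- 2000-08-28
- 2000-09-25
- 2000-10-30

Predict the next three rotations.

2000-11-27, 2000-12-25, 2001-01-29

These are Mondays with 35, 28, 35, 28, 28, 35-day gaps.
Each is the final Monday of its month — 2000-05-29 is past the 28th, so '4th Monday' doesn't fit.
November 2000 ends with Monday 2000-11-27.
December 2000 ends with Monday 2000-12-25.
Last Monday of January 2001: 2001-01-29.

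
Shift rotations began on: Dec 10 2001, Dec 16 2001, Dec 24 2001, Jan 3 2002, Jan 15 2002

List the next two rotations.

Jan 29 2002, Feb 14 2002

Gaps: 6, 8, 10, 12 days — each gap is 2 larger than the previous one.
Next gap: 14 days. Jan 15 2002 + 14 days = Jan 29 2002.
Next gap: 16 days. Jan 29 2002 + 16 days = Feb 14 2002.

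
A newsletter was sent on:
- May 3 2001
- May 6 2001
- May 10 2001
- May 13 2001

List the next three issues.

Gaps: 3, 4, 3 days — not constant, but cyclic with period 2.
The events fall on every Thursday and Sunday.
Next Thursday: May 17 2001.
Next Sunday: May 20 2001.
The following Thursday is May 24 2001.

May 17 2001, May 20 2001, May 24 2001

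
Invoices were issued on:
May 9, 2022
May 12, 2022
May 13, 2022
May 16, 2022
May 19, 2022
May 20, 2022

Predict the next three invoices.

May 23, 2022; May 26, 2022; May 27, 2022

The gap pattern 3, 1, 3, 3, 1 repeats every 3 events.
These are the Mondays, Thursdays and Fridays of each week.
The following Monday is May 23, 2022.
The following Thursday is May 26, 2022.
Next Friday: May 27, 2022.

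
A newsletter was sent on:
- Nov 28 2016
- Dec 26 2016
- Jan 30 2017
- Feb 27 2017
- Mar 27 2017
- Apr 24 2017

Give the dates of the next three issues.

Every date is a Monday; gaps 28, 35, 28, 28, 28 days.
Each is the last Monday of its month (at least one falls on the 29th or later, ruling out '4th Monday').
Last Monday of May 2017: May 29 2017.
Last Monday of June 2017: Jun 26 2017.
Last Monday of July 2017: Jul 31 2017.

May 29 2017, Jun 26 2017, Jul 31 2017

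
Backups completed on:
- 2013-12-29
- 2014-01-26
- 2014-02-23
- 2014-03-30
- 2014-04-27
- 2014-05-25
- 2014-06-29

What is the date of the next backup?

All Sundays; the gaps (28, 28, 35, 28, 28, 35) vary with month length.
This is the last Sunday of each month.
Last Sunday of July 2014: 2014-07-27.

2014-07-27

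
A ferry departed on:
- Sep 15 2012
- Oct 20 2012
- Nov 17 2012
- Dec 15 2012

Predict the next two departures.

All dates are Saturdays, 35, 28, 28 days apart.
Specifically, the 3rd Saturday of each month.
January 2013 — 3rd Saturday is Jan 19 2013.
3rd Saturday of February 2013: Feb 16 2013.

Jan 19 2013, Feb 16 2013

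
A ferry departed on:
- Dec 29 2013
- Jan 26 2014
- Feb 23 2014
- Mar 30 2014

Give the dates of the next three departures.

Apr 27 2014, May 25 2014, Jun 29 2014

These are Sundays with 28, 28, 35-day gaps.
Each is the final Sunday of its month — Dec 29 2013 is past the 28th, so '4th Sunday' doesn't fit.
April 2014 ends with Sunday Apr 27 2014.
Last Sunday of May 2014: May 25 2014.
Last Sunday of June 2014: Jun 29 2014.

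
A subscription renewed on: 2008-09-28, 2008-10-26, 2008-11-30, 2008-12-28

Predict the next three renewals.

These are Sundays with 28, 35, 28-day gaps.
Each is the final Sunday of its month — 2008-11-30 is past the 28th, so '4th Sunday' doesn't fit.
January 2009 ends with Sunday 2009-01-25.
Last Sunday of February 2009: 2009-02-22.
March 2009 ends with Sunday 2009-03-29.

2009-01-25, 2009-02-22, 2009-03-29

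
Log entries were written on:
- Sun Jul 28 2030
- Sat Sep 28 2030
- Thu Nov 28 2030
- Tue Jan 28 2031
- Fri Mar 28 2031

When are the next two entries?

Wed May 28 2031, Mon Jul 28 2031

Gaps: 62, 61, 61, 59 days — not constant. Every event is on the 28th of the month.
Pattern: the 28th of every 2 months.
May 2031: Wed May 28 2031.
Next: July 2031 → Mon Jul 28 2031.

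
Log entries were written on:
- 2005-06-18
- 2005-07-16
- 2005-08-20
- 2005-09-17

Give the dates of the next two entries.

All dates are Saturdays, 28, 35, 28 days apart.
Specifically, the 3rd Saturday of each month.
3rd Saturday of October 2005: 2005-10-15.
November 2005 — 3rd Saturday is 2005-11-19.

2005-10-15, 2005-11-19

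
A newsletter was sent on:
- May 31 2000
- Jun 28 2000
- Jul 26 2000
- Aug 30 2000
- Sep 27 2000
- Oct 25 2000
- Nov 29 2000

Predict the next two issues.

Every date is a Wednesday; gaps 28, 28, 35, 28, 28, 35 days.
Each is the last Wednesday of its month (at least one falls on the 29th or later, ruling out '4th Wednesday').
Last Wednesday of December 2000: Dec 27 2000.
January 2001 ends with Wednesday Jan 31 2001.

Dec 27 2000, Jan 31 2001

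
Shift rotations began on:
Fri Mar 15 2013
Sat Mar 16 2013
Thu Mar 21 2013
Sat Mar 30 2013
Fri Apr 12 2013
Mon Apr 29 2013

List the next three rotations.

The spacing grows by 4 each time: 1, 5, 9, 13, 17 days.
Next gap: 21 days. Mon Apr 29 2013 + 21 days = Mon May 20 2013.
Next gap: 25 days. Mon May 20 2013 + 25 days = Fri Jun 14 2013.
Next gap: 29 days. Fri Jun 14 2013 + 29 days = Sat Jul 13 2013.

Mon May 20 2013, Fri Jun 14 2013, Sat Jul 13 2013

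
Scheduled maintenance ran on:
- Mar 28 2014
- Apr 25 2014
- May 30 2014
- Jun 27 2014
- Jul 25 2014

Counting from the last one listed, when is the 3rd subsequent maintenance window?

Oct 31 2014

All Fridays; the gaps (28, 35, 28, 28) vary with month length.
This is the last Friday of each month.
Last Friday of August 2014: Aug 29 2014.
September 2014 ends with Friday Sep 26 2014.
October 2014 ends with Friday Oct 31 2014.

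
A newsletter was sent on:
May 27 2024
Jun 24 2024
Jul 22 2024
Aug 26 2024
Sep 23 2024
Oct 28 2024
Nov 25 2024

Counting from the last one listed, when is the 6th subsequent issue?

May 26 2025

Gaps: 28, 28, 35, 28, 35, 28 days — a mix of 28 and 35. Every date is a Monday.
Each is the 4th Monday of its month.
December 2024 — 4th Monday is Dec 23 2024.
4th Monday of January 2025: Jan 27 2025.
February 2025 — 4th Monday is Feb 24 2025.
March 2025 — 4th Monday is Mar 24 2025.
4th Monday of April 2025: Apr 28 2025.
4th Monday of May 2025: May 26 2025.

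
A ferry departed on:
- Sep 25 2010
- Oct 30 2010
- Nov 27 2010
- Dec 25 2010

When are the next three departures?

Jan 29 2011, Feb 26 2011, Mar 26 2011

All Saturdays; the gaps (35, 28, 28) vary with month length.
This is the last Saturday of each month.
Last Saturday of January 2011: Jan 29 2011.
February 2011 ends with Saturday Feb 26 2011.
March 2011 ends with Saturday Mar 26 2011.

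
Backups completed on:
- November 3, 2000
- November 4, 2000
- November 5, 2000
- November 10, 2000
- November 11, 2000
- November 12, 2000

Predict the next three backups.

November 17, 2000; November 18, 2000; November 19, 2000

Every event lands on a Friday or Saturday or Sunday (gaps cycle 1, 1, 5, 1, 1).
So the schedule is: every Friday, Saturday and Sunday.
Next Friday: November 17, 2000.
Next Saturday: November 18, 2000.
The following Sunday is November 19, 2000.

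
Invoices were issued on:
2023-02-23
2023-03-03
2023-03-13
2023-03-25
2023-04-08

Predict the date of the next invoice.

Intervals are 8, 10, 12, 14 days — an arithmetic progression with common difference 2.
Next gap: 16 days. 2023-04-08 + 16 days = 2023-04-24.

2023-04-24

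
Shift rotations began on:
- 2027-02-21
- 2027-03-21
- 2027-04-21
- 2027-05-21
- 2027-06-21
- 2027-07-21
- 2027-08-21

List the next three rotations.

Gaps: 28, 31, 30, 31, 30, 31 days — not constant. Every event is on the 21st of the month.
Pattern: the 21st of each month.
September 2027: 2027-09-21.
Next: October 2027 → 2027-10-21.
November 2027: 2027-11-21.

2027-09-21, 2027-10-21, 2027-11-21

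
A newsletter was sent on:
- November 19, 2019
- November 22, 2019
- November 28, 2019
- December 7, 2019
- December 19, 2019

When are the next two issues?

January 3, 2020; January 21, 2020

The spacing grows by 3 each time: 3, 6, 9, 12 days.
Next gap: 15 days. December 19, 2019 + 15 days = January 3, 2020.
Next gap: 18 days. January 3, 2020 + 18 days = January 21, 2020.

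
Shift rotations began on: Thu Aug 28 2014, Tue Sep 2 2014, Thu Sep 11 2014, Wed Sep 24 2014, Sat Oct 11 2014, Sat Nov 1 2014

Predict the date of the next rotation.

Gaps: 5, 9, 13, 17, 21 days — each gap is 4 larger than the previous one.
Next gap: 25 days. Sat Nov 1 2014 + 25 days = Wed Nov 26 2014.

Wed Nov 26 2014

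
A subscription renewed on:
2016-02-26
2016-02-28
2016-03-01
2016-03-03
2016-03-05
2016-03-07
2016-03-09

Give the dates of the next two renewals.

2016-03-11, 2016-03-13

The spacing is 2, 2, 2, 2, 2, 2 days — always 2 days.
2016-03-09 + 2 days = 2016-03-11.
2016-03-11 + 2 days = 2016-03-13.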